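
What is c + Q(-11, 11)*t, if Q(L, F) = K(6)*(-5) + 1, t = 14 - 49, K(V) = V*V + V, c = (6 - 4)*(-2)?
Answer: 7311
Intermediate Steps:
c = -4 (c = 2*(-2) = -4)
K(V) = V + V**2 (K(V) = V**2 + V = V + V**2)
t = -35
Q(L, F) = -209 (Q(L, F) = (6*(1 + 6))*(-5) + 1 = (6*7)*(-5) + 1 = 42*(-5) + 1 = -210 + 1 = -209)
c + Q(-11, 11)*t = -4 - 209*(-35) = -4 + 7315 = 7311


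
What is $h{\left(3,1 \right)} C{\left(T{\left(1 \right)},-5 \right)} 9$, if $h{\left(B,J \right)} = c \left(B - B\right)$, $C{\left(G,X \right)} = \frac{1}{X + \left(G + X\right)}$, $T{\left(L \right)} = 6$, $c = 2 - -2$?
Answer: $0$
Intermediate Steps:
$c = 4$ ($c = 2 + 2 = 4$)
$C{\left(G,X \right)} = \frac{1}{G + 2 X}$
$h{\left(B,J \right)} = 0$ ($h{\left(B,J \right)} = 4 \left(B - B\right) = 4 \cdot 0 = 0$)
$h{\left(3,1 \right)} C{\left(T{\left(1 \right)},-5 \right)} 9 = \frac{0}{6 + 2 \left(-5\right)} 9 = \frac{0}{6 - 10} \cdot 9 = \frac{0}{-4} \cdot 9 = 0 \left(- \frac{1}{4}\right) 9 = 0 \cdot 9 = 0$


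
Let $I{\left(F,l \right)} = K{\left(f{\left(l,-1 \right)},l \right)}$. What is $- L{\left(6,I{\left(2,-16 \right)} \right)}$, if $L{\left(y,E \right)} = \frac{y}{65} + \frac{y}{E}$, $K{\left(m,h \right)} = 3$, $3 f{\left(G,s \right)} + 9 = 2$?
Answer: $- \frac{136}{65} \approx -2.0923$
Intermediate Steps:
$f{\left(G,s \right)} = - \frac{7}{3}$ ($f{\left(G,s \right)} = -3 + \frac{1}{3} \cdot 2 = -3 + \frac{2}{3} = - \frac{7}{3}$)
$I{\left(F,l \right)} = 3$
$L{\left(y,E \right)} = \frac{y}{65} + \frac{y}{E}$ ($L{\left(y,E \right)} = y \frac{1}{65} + \frac{y}{E} = \frac{y}{65} + \frac{y}{E}$)
$- L{\left(6,I{\left(2,-16 \right)} \right)} = - (\frac{1}{65} \cdot 6 + \frac{6}{3}) = - (\frac{6}{65} + 6 \cdot \frac{1}{3}) = - (\frac{6}{65} + 2) = \left(-1\right) \frac{136}{65} = - \frac{136}{65}$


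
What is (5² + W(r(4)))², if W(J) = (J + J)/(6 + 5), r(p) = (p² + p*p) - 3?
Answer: 110889/121 ≈ 916.44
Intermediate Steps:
r(p) = -3 + 2*p² (r(p) = (p² + p²) - 3 = 2*p² - 3 = -3 + 2*p²)
W(J) = 2*J/11 (W(J) = (2*J)/11 = (2*J)*(1/11) = 2*J/11)
(5² + W(r(4)))² = (5² + 2*(-3 + 2*4²)/11)² = (25 + 2*(-3 + 2*16)/11)² = (25 + 2*(-3 + 32)/11)² = (25 + (2/11)*29)² = (25 + 58/11)² = (333/11)² = 110889/121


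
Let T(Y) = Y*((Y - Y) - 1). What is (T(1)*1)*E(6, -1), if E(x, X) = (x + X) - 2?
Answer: -3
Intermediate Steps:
T(Y) = -Y (T(Y) = Y*(0 - 1) = Y*(-1) = -Y)
E(x, X) = -2 + X + x (E(x, X) = (X + x) - 2 = -2 + X + x)
(T(1)*1)*E(6, -1) = (-1*1*1)*(-2 - 1 + 6) = -1*1*3 = -1*3 = -3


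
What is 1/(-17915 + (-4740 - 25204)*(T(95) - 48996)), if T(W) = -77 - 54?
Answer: 1/1471040973 ≈ 6.7979e-10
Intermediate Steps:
T(W) = -131
1/(-17915 + (-4740 - 25204)*(T(95) - 48996)) = 1/(-17915 + (-4740 - 25204)*(-131 - 48996)) = 1/(-17915 - 29944*(-49127)) = 1/(-17915 + 1471058888) = 1/1471040973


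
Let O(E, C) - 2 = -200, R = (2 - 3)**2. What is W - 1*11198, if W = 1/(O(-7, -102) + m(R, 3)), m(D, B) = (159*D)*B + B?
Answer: -3157835/282 ≈ -11198.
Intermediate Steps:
R = 1 (R = (-1)**2 = 1)
m(D, B) = B + 159*B*D (m(D, B) = 159*B*D + B = B + 159*B*D)
O(E, C) = -198 (O(E, C) = 2 - 200 = -198)
W = 1/282 (W = 1/(-198 + 3*(1 + 159*1)) = 1/(-198 + 3*(1 + 159)) = 1/(-198 + 3*160) = 1/(-198 + 480) = 1/282 ≈ 0.0035461)
W - 1*11198 = 1/282 - 1*11198 = 1/282 - 11198 = -3157835/282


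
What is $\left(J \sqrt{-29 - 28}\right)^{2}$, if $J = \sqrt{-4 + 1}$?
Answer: $171$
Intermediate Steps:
$J = i \sqrt{3}$ ($J = \sqrt{-3} = i \sqrt{3} \approx 1.732 i$)
$\left(J \sqrt{-29 - 28}\right)^{2} = \left(i \sqrt{3} \sqrt{-29 - 28}\right)^{2} = \left(i \sqrt{3} \sqrt{-57}\right)^{2} = \left(i \sqrt{3} i \sqrt{57}\right)^{2} = \left(- 3 \sqrt{19}\right)^{2} = 171$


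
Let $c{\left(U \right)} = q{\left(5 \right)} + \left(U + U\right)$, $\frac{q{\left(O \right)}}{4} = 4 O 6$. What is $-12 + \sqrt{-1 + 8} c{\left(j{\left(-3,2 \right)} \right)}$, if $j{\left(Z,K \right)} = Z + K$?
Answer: $-12 + 478 \sqrt{7} \approx 1252.7$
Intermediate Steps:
$j{\left(Z,K \right)} = K + Z$
$q{\left(O \right)} = 96 O$ ($q{\left(O \right)} = 4 \cdot 4 O 6 = 4 \cdot 24 O = 96 O$)
$c{\left(U \right)} = 480 + 2 U$ ($c{\left(U \right)} = 96 \cdot 5 + \left(U + U\right) = 480 + 2 U$)
$-12 + \sqrt{-1 + 8} c{\left(j{\left(-3,2 \right)} \right)} = -12 + \sqrt{-1 + 8} \left(480 + 2 \left(2 - 3\right)\right) = -12 + \sqrt{7} \left(480 + 2 \left(-1\right)\right) = -12 + \sqrt{7} \left(480 - 2\right) = -12 + \sqrt{7} \cdot 478 = -12 + 478 \sqrt{7}$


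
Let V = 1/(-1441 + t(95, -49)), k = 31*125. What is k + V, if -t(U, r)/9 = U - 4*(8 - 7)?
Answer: 8757499/2260 ≈ 3875.0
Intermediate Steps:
k = 3875
t(U, r) = 36 - 9*U (t(U, r) = -9*(U - 4*(8 - 7)) = -9*(U - 4*1) = -9*(U - 4) = -9*(-4 + U) = 36 - 9*U)
V = -1/2260 (V = 1/(-1441 + (36 - 9*95)) = 1/(-1441 + (36 - 855)) = 1/(-1441 - 819) = 1/(-2260) = -1/2260 ≈ -0.00044248)
k + V = 3875 - 1/2260 = 8757499/2260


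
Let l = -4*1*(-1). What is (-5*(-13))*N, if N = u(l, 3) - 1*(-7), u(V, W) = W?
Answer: 650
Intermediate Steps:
l = 4 (l = -4*(-1) = 4)
N = 10 (N = 3 - 1*(-7) = 3 + 7 = 10)
(-5*(-13))*N = -5*(-13)*10 = 65*10 = 650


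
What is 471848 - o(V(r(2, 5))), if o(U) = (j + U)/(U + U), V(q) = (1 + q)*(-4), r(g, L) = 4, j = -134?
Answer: 9436883/20 ≈ 4.7184e+5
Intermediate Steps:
V(q) = -4 - 4*q
o(U) = (-134 + U)/(2*U) (o(U) = (-134 + U)/(U + U) = (-134 + U)/((2*U)) = (-134 + U)*(1/(2*U)) = (-134 + U)/(2*U))
471848 - o(V(r(2, 5))) = 471848 - (-134 + (-4 - 4*4))/(2*(-4 - 4*4)) = 471848 - (-134 + (-4 - 16))/(2*(-4 - 16)) = 471848 - (-134 - 20)/(2*(-20)) = 471848 - (-1)*(-154)/(2*20) = 471848 - 1*77/20 = 471848 - 77/20 = 9436883/20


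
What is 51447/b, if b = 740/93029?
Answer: 4786062963/740 ≈ 6.4677e+6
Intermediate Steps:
b = 740/93029 (b = 740*(1/93029) = 740/93029 ≈ 0.0079545)
51447/b = 51447/(740/93029) = 51447*(93029/740) = 4786062963/740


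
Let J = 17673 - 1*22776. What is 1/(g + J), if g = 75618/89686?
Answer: -44843/228796020 ≈ -0.00019600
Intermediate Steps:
J = -5103 (J = 17673 - 22776 = -5103)
g = 37809/44843 (g = 75618*(1/89686) = 37809/44843 ≈ 0.84314)
1/(g + J) = 1/(37809/44843 - 5103) = 1/(-228796020/44843) = -44843/228796020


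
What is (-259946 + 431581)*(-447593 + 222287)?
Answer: -38670395310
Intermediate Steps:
(-259946 + 431581)*(-447593 + 222287) = 171635*(-225306) = -38670395310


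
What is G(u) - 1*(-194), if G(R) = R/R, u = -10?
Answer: 195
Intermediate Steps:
G(R) = 1
G(u) - 1*(-194) = 1 - 1*(-194) = 1 + 194 = 195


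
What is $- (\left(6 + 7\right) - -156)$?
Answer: $-169$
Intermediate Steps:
$- (\left(6 + 7\right) - -156) = - (13 + 156) = \left(-1\right) 169 = -169$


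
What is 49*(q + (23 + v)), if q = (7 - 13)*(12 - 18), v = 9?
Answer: 3332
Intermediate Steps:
q = 36 (q = -6*(-6) = 36)
49*(q + (23 + v)) = 49*(36 + (23 + 9)) = 49*(36 + 32) = 49*68 = 3332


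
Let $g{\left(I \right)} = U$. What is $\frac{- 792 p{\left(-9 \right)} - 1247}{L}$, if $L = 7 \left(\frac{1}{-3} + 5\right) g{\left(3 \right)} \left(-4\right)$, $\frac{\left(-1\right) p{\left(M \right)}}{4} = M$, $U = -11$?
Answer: $- \frac{89277}{4312} \approx -20.704$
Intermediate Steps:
$p{\left(M \right)} = - 4 M$
$g{\left(I \right)} = -11$
$L = \frac{4312}{3}$ ($L = 7 \left(\frac{1}{-3} + 5\right) \left(-11\right) \left(-4\right) = 7 \left(- \frac{1}{3} + 5\right) \left(-11\right) \left(-4\right) = 7 \cdot \frac{14}{3} \left(-11\right) \left(-4\right) = \frac{98}{3} \left(-11\right) \left(-4\right) = \left(- \frac{1078}{3}\right) \left(-4\right) = \frac{4312}{3} \approx 1437.3$)
$\frac{- 792 p{\left(-9 \right)} - 1247}{L} = \frac{- 792 \left(\left(-4\right) \left(-9\right)\right) - 1247}{\frac{4312}{3}} = \left(\left(-792\right) 36 - 1247\right) \frac{3}{4312} = \left(-28512 - 1247\right) \frac{3}{4312} = \left(-29759\right) \frac{3}{4312} = - \frac{89277}{4312}$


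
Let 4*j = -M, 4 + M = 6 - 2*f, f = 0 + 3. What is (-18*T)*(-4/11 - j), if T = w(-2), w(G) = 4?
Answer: 1080/11 ≈ 98.182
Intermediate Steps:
f = 3
M = -4 (M = -4 + (6 - 2*3) = -4 + (6 - 6) = -4 + 0 = -4)
T = 4
j = 1 (j = (-1*(-4))/4 = (1/4)*4 = 1)
(-18*T)*(-4/11 - j) = (-18*4)*(-4/11 - 1*1) = -72*(-4*1/11 - 1) = -72*(-4/11 - 1) = -72*(-15/11) = 1080/11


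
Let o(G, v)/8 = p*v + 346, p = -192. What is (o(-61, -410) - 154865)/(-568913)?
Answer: -477663/568913 ≈ -0.83961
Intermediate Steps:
o(G, v) = 2768 - 1536*v (o(G, v) = 8*(-192*v + 346) = 8*(346 - 192*v) = 2768 - 1536*v)
(o(-61, -410) - 154865)/(-568913) = ((2768 - 1536*(-410)) - 154865)/(-568913) = ((2768 + 629760) - 154865)*(-1/568913) = (632528 - 154865)*(-1/568913) = 477663*(-1/568913) = -477663/568913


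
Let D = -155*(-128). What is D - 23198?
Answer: -3358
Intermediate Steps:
D = 19840
D - 23198 = 19840 - 23198 = -3358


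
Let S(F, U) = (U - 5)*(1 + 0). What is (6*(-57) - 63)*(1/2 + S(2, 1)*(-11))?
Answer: -36045/2 ≈ -18023.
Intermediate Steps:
S(F, U) = -5 + U (S(F, U) = (-5 + U)*1 = -5 + U)
(6*(-57) - 63)*(1/2 + S(2, 1)*(-11)) = (6*(-57) - 63)*(1/2 + (-5 + 1)*(-11)) = (-342 - 63)*(½ - 4*(-11)) = -405*(½ + 44) = -405*89/2 = -36045/2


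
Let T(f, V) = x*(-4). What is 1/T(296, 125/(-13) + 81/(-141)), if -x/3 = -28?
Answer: -1/336 ≈ -0.0029762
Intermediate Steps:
x = 84 (x = -3*(-28) = 84)
T(f, V) = -336 (T(f, V) = 84*(-4) = -336)
1/T(296, 125/(-13) + 81/(-141)) = 1/(-336) = -1/336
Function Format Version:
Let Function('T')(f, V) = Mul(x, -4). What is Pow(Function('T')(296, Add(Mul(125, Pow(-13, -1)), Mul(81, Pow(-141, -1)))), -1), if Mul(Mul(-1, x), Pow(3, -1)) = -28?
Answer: Rational(-1, 336) ≈ -0.0029762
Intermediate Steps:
x = 84 (x = Mul(-3, -28) = 84)
Function('T')(f, V) = -336 (Function('T')(f, V) = Mul(84, -4) = -336)
Pow(Function('T')(296, Add(Mul(125, Pow(-13, -1)), Mul(81, Pow(-141, -1)))), -1) = Pow(-336, -1) = Rational(-1, 336)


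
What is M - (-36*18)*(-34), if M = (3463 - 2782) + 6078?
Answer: -15273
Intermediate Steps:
M = 6759 (M = 681 + 6078 = 6759)
M - (-36*18)*(-34) = 6759 - (-36*18)*(-34) = 6759 - (-648)*(-34) = 6759 - 1*22032 = 6759 - 22032 = -15273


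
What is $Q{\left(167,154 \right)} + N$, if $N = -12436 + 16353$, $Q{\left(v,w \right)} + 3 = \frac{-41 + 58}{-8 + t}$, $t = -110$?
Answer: $\frac{461835}{118} \approx 3913.9$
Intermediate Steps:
$Q{\left(v,w \right)} = - \frac{371}{118}$ ($Q{\left(v,w \right)} = -3 + \frac{-41 + 58}{-8 - 110} = -3 + \frac{17}{-118} = -3 + 17 \left(- \frac{1}{118}\right) = -3 - \frac{17}{118} = - \frac{371}{118}$)
$N = 3917$
$Q{\left(167,154 \right)} + N = - \frac{371}{118} + 3917 = \frac{461835}{118}$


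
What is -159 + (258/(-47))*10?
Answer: -10053/47 ≈ -213.89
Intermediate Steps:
-159 + (258/(-47))*10 = -159 + (258*(-1/47))*10 = -159 - 258/47*10 = -159 - 2580/47 = -10053/47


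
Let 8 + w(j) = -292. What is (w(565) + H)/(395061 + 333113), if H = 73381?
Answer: 73081/728174 ≈ 0.10036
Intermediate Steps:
w(j) = -300 (w(j) = -8 - 292 = -300)
(w(565) + H)/(395061 + 333113) = (-300 + 73381)/(395061 + 333113) = 73081/728174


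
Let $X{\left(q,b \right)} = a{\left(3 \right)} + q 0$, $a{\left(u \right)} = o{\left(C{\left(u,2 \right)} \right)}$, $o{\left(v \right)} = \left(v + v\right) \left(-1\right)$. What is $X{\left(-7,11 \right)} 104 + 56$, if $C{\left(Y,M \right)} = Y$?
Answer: $-568$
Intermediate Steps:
$o{\left(v \right)} = - 2 v$ ($o{\left(v \right)} = 2 v \left(-1\right) = - 2 v$)
$a{\left(u \right)} = - 2 u$
$X{\left(q,b \right)} = -6$ ($X{\left(q,b \right)} = \left(-2\right) 3 + q 0 = -6 + 0 = -6$)
$X{\left(-7,11 \right)} 104 + 56 = \left(-6\right) 104 + 56 = -624 + 56 = -568$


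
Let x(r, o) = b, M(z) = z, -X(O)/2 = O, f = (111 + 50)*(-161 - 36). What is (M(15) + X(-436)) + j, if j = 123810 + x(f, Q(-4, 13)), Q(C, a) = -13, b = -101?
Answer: 124596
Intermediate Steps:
f = -31717 (f = 161*(-197) = -31717)
X(O) = -2*O
x(r, o) = -101
j = 123709 (j = 123810 - 101 = 123709)
(M(15) + X(-436)) + j = (15 - 2*(-436)) + 123709 = (15 + 872) + 123709 = 887 + 123709 = 124596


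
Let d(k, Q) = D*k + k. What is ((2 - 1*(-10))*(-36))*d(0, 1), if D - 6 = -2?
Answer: 0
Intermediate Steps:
D = 4 (D = 6 - 2 = 4)
d(k, Q) = 5*k (d(k, Q) = 4*k + k = 5*k)
((2 - 1*(-10))*(-36))*d(0, 1) = ((2 - 1*(-10))*(-36))*(5*0) = ((2 + 10)*(-36))*0 = (12*(-36))*0 = -432*0 = 0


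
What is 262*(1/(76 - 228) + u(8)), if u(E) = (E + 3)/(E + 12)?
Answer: 54103/380 ≈ 142.38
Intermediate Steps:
u(E) = (3 + E)/(12 + E)
262*(1/(76 - 228) + u(8)) = 262*(1/(76 - 228) + (3 + 8)/(12 + 8)) = 262*(1/(-152) + 11/20) = 262*(-1/152 + (1/20)*11) = 262*(-1/152 + 11/20) = 262*(413/760) = 54103/380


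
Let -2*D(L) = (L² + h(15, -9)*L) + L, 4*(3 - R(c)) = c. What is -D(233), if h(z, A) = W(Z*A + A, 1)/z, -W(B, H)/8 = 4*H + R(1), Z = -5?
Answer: 134208/5 ≈ 26842.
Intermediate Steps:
R(c) = 3 - c/4
W(B, H) = -22 - 32*H (W(B, H) = -8*(4*H + (3 - ¼*1)) = -8*(4*H + (3 - ¼)) = -8*(4*H + 11/4) = -8*(11/4 + 4*H) = -22 - 32*H)
h(z, A) = -54/z (h(z, A) = (-22 - 32*1)/z = (-22 - 32)/z = -54/z)
D(L) = -L²/2 + 13*L/10 (D(L) = -((L² + (-54/15)*L) + L)/2 = -((L² + (-54*1/15)*L) + L)/2 = -((L² - 18*L/5) + L)/2 = -(L² - 13*L/5)/2 = -L²/2 + 13*L/10)
-D(233) = -233*(13 - 5*233)/10 = -233*(13 - 1165)/10 = -233*(-1152)/10 = -1*(-134208/5) = 134208/5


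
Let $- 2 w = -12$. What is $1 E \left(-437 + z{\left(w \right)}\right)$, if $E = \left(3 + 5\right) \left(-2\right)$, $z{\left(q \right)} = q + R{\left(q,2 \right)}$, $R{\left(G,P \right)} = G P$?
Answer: $6704$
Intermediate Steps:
$w = 6$ ($w = \left(- \frac{1}{2}\right) \left(-12\right) = 6$)
$z{\left(q \right)} = 3 q$ ($z{\left(q \right)} = q + q 2 = q + 2 q = 3 q$)
$E = -16$ ($E = 8 \left(-2\right) = -16$)
$1 E \left(-437 + z{\left(w \right)}\right) = 1 \left(-16\right) \left(-437 + 3 \cdot 6\right) = - 16 \left(-437 + 18\right) = \left(-16\right) \left(-419\right) = 6704$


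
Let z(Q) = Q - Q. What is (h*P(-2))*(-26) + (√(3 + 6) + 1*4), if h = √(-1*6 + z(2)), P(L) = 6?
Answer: 7 - 156*I*√6 ≈ 7.0 - 382.12*I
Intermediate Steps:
z(Q) = 0
h = I*√6 (h = √(-1*6 + 0) = √(-6 + 0) = √(-6) = I*√6 ≈ 2.4495*I)
(h*P(-2))*(-26) + (√(3 + 6) + 1*4) = ((I*√6)*6)*(-26) + (√(3 + 6) + 1*4) = (6*I*√6)*(-26) + (√9 + 4) = -156*I*√6 + (3 + 4) = -156*I*√6 + 7 = 7 - 156*I*√6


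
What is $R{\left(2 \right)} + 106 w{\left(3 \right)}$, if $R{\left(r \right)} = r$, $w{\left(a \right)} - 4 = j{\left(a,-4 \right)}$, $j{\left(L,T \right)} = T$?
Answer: $2$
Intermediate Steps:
$w{\left(a \right)} = 0$ ($w{\left(a \right)} = 4 - 4 = 0$)
$R{\left(2 \right)} + 106 w{\left(3 \right)} = 2 + 106 \cdot 0 = 2 + 0 = 2$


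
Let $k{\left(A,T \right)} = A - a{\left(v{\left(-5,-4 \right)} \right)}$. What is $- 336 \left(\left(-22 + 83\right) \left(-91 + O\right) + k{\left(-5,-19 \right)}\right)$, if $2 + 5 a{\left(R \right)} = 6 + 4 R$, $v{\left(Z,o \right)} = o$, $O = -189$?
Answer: $\frac{28698768}{5} \approx 5.7398 \cdot 10^{6}$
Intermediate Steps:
$a{\left(R \right)} = \frac{4}{5} + \frac{4 R}{5}$ ($a{\left(R \right)} = - \frac{2}{5} + \frac{6 + 4 R}{5} = - \frac{2}{5} + \left(\frac{6}{5} + \frac{4 R}{5}\right) = \frac{4}{5} + \frac{4 R}{5}$)
$k{\left(A,T \right)} = \frac{12}{5} + A$ ($k{\left(A,T \right)} = A - \left(\frac{4}{5} + \frac{4}{5} \left(-4\right)\right) = A - \left(\frac{4}{5} - \frac{16}{5}\right) = A - - \frac{12}{5} = A + \frac{12}{5} = \frac{12}{5} + A$)
$- 336 \left(\left(-22 + 83\right) \left(-91 + O\right) + k{\left(-5,-19 \right)}\right) = - 336 \left(\left(-22 + 83\right) \left(-91 - 189\right) + \left(\frac{12}{5} - 5\right)\right) = - 336 \left(61 \left(-280\right) - \frac{13}{5}\right) = - 336 \left(-17080 - \frac{13}{5}\right) = \left(-336\right) \left(- \frac{85413}{5}\right) = \frac{28698768}{5}$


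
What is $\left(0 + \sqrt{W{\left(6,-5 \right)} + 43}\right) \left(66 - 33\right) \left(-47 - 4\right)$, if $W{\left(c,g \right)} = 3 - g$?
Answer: $- 1683 \sqrt{51} \approx -12019.0$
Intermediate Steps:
$\left(0 + \sqrt{W{\left(6,-5 \right)} + 43}\right) \left(66 - 33\right) \left(-47 - 4\right) = \left(0 + \sqrt{\left(3 - -5\right) + 43}\right) \left(66 - 33\right) \left(-47 - 4\right) = \left(0 + \sqrt{\left(3 + 5\right) + 43}\right) 33 \left(-51\right) = \left(0 + \sqrt{8 + 43}\right) \left(-1683\right) = \left(0 + \sqrt{51}\right) \left(-1683\right) = \sqrt{51} \left(-1683\right) = - 1683 \sqrt{51}$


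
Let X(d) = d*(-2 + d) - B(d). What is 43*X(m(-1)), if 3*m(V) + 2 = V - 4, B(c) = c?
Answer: 4816/9 ≈ 535.11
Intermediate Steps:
m(V) = -2 + V/3 (m(V) = -⅔ + (V - 4)/3 = -⅔ + (-4 + V)/3 = -⅔ + (-4/3 + V/3) = -2 + V/3)
X(d) = -d + d*(-2 + d) (X(d) = d*(-2 + d) - d = -d + d*(-2 + d))
43*X(m(-1)) = 43*((-2 + (⅓)*(-1))*(-3 + (-2 + (⅓)*(-1)))) = 43*((-2 - ⅓)*(-3 + (-2 - ⅓))) = 43*(-7*(-3 - 7/3)/3) = 43*(-7/3*(-16/3)) = 43*(112/9) = 4816/9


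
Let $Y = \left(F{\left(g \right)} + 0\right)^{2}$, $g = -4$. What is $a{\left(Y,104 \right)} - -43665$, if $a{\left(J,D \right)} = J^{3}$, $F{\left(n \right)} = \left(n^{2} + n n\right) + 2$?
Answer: $1544848081$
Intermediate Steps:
$F{\left(n \right)} = 2 + 2 n^{2}$ ($F{\left(n \right)} = \left(n^{2} + n^{2}\right) + 2 = 2 n^{2} + 2 = 2 + 2 n^{2}$)
$Y = 1156$ ($Y = \left(\left(2 + 2 \left(-4\right)^{2}\right) + 0\right)^{2} = \left(\left(2 + 2 \cdot 16\right) + 0\right)^{2} = \left(\left(2 + 32\right) + 0\right)^{2} = \left(34 + 0\right)^{2} = 34^{2} = 1156$)
$a{\left(Y,104 \right)} - -43665 = 1156^{3} - -43665 = 1544804416 + 43665 = 1544848081$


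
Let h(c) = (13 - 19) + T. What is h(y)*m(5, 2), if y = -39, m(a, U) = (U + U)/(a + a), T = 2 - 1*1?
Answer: -2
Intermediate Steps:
T = 1 (T = 2 - 1 = 1)
m(a, U) = U/a (m(a, U) = (2*U)/((2*a)) = (2*U)*(1/(2*a)) = U/a)
h(c) = -5 (h(c) = (13 - 19) + 1 = -6 + 1 = -5)
h(y)*m(5, 2) = -10/5 = -5*2/5 = -2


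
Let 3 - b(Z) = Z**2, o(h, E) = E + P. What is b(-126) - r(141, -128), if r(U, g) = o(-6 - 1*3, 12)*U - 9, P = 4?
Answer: -18120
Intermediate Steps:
o(h, E) = 4 + E (o(h, E) = E + 4 = 4 + E)
r(U, g) = -9 + 16*U (r(U, g) = (4 + 12)*U - 9 = 16*U - 9 = -9 + 16*U)
b(Z) = 3 - Z**2
b(-126) - r(141, -128) = (3 - 1*(-126)**2) - (-9 + 16*141) = (3 - 1*15876) - (-9 + 2256) = (3 - 15876) - 1*2247 = -15873 - 2247 = -18120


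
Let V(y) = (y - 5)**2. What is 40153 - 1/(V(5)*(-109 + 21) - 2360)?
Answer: 94761081/2360 ≈ 40153.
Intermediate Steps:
V(y) = (-5 + y)**2
40153 - 1/(V(5)*(-109 + 21) - 2360) = 40153 - 1/((-5 + 5)**2*(-109 + 21) - 2360) = 40153 - 1/(0**2*(-88) - 2360) = 40153 - 1/(0*(-88) - 2360) = 40153 - 1/(0 - 2360) = 40153 - 1/(-2360) = 40153 - 1*(-1/2360) = 40153 + 1/2360 = 94761081/2360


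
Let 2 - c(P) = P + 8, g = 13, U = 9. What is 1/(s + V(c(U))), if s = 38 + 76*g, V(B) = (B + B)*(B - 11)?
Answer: 1/1806 ≈ 0.00055371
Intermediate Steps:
c(P) = -6 - P (c(P) = 2 - (P + 8) = 2 - (8 + P) = 2 + (-8 - P) = -6 - P)
V(B) = 2*B*(-11 + B) (V(B) = (2*B)*(-11 + B) = 2*B*(-11 + B))
s = 1026 (s = 38 + 76*13 = 38 + 988 = 1026)
1/(s + V(c(U))) = 1/(1026 + 2*(-6 - 1*9)*(-11 + (-6 - 1*9))) = 1/(1026 + 2*(-6 - 9)*(-11 + (-6 - 9))) = 1/(1026 + 2*(-15)*(-11 - 15)) = 1/(1026 + 2*(-15)*(-26)) = 1/(1026 + 780) = 1/1806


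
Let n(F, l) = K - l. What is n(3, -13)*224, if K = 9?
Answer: 4928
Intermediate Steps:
n(F, l) = 9 - l
n(3, -13)*224 = (9 - 1*(-13))*224 = (9 + 13)*224 = 22*224 = 4928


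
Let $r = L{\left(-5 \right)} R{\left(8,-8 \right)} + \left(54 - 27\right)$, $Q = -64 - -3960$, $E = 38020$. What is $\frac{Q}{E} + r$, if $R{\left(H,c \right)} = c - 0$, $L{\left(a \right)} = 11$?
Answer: $- \frac{578831}{9505} \approx -60.898$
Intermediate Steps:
$R{\left(H,c \right)} = c$ ($R{\left(H,c \right)} = c + 0 = c$)
$Q = 3896$ ($Q = -64 + 3960 = 3896$)
$r = -61$ ($r = 11 \left(-8\right) + \left(54 - 27\right) = -88 + \left(54 - 27\right) = -88 + 27 = -61$)
$\frac{Q}{E} + r = \frac{3896}{38020} - 61 = 3896 \cdot \frac{1}{38020} - 61 = \frac{974}{9505} - 61 = - \frac{578831}{9505}$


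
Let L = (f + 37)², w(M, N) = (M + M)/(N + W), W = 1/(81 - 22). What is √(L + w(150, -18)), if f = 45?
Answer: 4*√471910519/1061 ≈ 81.898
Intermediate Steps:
W = 1/59 ≈ 0.016949
w(M, N) = 2*M/(1/59 + N) (w(M, N) = (M + M)/(N + 1/59) = (2*M)/(1/59 + N) = 2*M/(1/59 + N))
L = 6724 (L = (45 + 37)² = 82² = 6724)
√(L + w(150, -18)) = √(6724 + 118*150/(1 + 59*(-18))) = √(6724 + 118*150/(1 - 1062)) = √(6724 + 118*150/(-1061)) = √(6724 + 118*150*(-1/1061)) = √(6724 - 17700/1061) = √(7116464/1061) = 4*√471910519/1061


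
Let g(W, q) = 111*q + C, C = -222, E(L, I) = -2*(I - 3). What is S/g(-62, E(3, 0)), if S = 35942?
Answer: 17971/222 ≈ 80.950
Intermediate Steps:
E(L, I) = 6 - 2*I (E(L, I) = -2*(-3 + I) = 6 - 2*I)
g(W, q) = -222 + 111*q (g(W, q) = 111*q - 222 = -222 + 111*q)
S/g(-62, E(3, 0)) = 35942/(-222 + 111*(6 - 2*0)) = 35942/(-222 + 111*(6 + 0)) = 35942/(-222 + 111*6) = 35942/(-222 + 666) = 35942/444 = 35942*(1/444) = 17971/222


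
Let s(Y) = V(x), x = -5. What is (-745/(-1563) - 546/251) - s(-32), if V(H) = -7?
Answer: 2079788/392313 ≈ 5.3013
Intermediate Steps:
s(Y) = -7
(-745/(-1563) - 546/251) - s(-32) = (-745/(-1563) - 546/251) - 1*(-7) = (-745*(-1/1563) - 546*1/251) + 7 = (745/1563 - 546/251) + 7 = -666403/392313 + 7 = 2079788/392313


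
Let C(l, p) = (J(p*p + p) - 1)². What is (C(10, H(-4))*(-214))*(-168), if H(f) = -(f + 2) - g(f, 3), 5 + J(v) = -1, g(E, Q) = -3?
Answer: 1761648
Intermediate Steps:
J(v) = -6 (J(v) = -5 - 1 = -6)
H(f) = 1 - f (H(f) = -(f + 2) - 1*(-3) = -(2 + f) + 3 = (-2 - f) + 3 = 1 - f)
C(l, p) = 49 (C(l, p) = (-6 - 1)² = (-7)² = 49)
(C(10, H(-4))*(-214))*(-168) = (49*(-214))*(-168) = -10486*(-168) = 1761648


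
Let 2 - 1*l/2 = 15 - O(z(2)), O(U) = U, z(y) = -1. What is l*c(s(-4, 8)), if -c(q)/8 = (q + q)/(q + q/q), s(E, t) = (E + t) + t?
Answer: 5376/13 ≈ 413.54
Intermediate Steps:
s(E, t) = E + 2*t
l = -28 (l = 4 - 2*(15 - 1*(-1)) = 4 - 2*(15 + 1) = 4 - 2*16 = 4 - 32 = -28)
c(q) = -16*q/(1 + q) (c(q) = -8*(q + q)/(q + q/q) = -8*2*q/(q + 1) = -8*2*q/(1 + q) = -16*q/(1 + q))
l*c(s(-4, 8)) = -(-448)*(-4 + 2*8)/(1 + (-4 + 2*8)) = -(-448)*(-4 + 16)/(1 + (-4 + 16)) = -(-448)*12/(1 + 12) = -(-448)*12/13 = -28*(-192/13) = 5376/13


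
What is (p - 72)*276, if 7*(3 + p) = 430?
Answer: -26220/7 ≈ -3745.7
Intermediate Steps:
p = 409/7 (p = -3 + (⅐)*430 = -3 + 430/7 = 409/7 ≈ 58.429)
(p - 72)*276 = (409/7 - 72)*276 = -95/7*276 = -26220/7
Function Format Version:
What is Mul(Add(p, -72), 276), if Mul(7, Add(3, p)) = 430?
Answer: Rational(-26220, 7) ≈ -3745.7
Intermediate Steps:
p = Rational(409, 7) (p = Add(-3, Mul(Rational(1, 7), 430)) = Add(-3, Rational(430, 7)) = Rational(409, 7) ≈ 58.429)
Mul(Add(p, -72), 276) = Mul(Add(Rational(409, 7), -72), 276) = Mul(Rational(-95, 7), 276) = Rational(-26220, 7)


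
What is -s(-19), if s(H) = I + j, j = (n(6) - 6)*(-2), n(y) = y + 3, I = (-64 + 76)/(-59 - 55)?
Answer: 116/19 ≈ 6.1053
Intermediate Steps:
I = -2/19 (I = 12/(-114) = 12*(-1/114) = -2/19 ≈ -0.10526)
n(y) = 3 + y
j = -6 (j = ((3 + 6) - 6)*(-2) = (9 - 6)*(-2) = 3*(-2) = -6)
s(H) = -116/19 (s(H) = -2/19 - 6 = -116/19)
-s(-19) = -1*(-116/19) = 116/19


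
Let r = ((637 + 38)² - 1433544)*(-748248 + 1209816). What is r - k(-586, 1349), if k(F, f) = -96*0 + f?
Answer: -451376118341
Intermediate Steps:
k(F, f) = f (k(F, f) = 0 + f = f)
r = -451376116992 (r = (675² - 1433544)*461568 = (455625 - 1433544)*461568 = -977919*461568 = -451376116992)
r - k(-586, 1349) = -451376116992 - 1*1349 = -451376116992 - 1349 = -451376118341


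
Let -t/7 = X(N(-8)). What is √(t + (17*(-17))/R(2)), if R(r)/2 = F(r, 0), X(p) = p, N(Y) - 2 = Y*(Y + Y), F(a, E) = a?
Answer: I*√3929/2 ≈ 31.341*I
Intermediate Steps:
N(Y) = 2 + 2*Y² (N(Y) = 2 + Y*(Y + Y) = 2 + Y*(2*Y) = 2 + 2*Y²)
R(r) = 2*r
t = -910 (t = -7*(2 + 2*(-8)²) = -7*(2 + 2*64) = -7*(2 + 128) = -7*130 = -910)
√(t + (17*(-17))/R(2)) = √(-910 + (17*(-17))/((2*2))) = √(-910 - 289/4) = √(-3929/4) = I*√3929/2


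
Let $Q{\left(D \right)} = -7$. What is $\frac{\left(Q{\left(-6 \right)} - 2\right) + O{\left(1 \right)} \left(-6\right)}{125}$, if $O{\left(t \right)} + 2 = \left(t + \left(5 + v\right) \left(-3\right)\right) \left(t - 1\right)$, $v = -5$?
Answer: $\frac{3}{125} \approx 0.024$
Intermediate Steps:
$O{\left(t \right)} = -2 + t \left(-1 + t\right)$ ($O{\left(t \right)} = -2 + \left(t + \left(5 - 5\right) \left(-3\right)\right) \left(t - 1\right) = -2 + \left(t + 0 \left(-3\right)\right) \left(-1 + t\right) = -2 + \left(t + 0\right) \left(-1 + t\right) = -2 + t \left(-1 + t\right)$)
$\frac{\left(Q{\left(-6 \right)} - 2\right) + O{\left(1 \right)} \left(-6\right)}{125} = \frac{\left(-7 - 2\right) + \left(-2 + 1^{2} - 1\right) \left(-6\right)}{125} = \frac{-9 + \left(-2 + 1 - 1\right) \left(-6\right)}{125} = \frac{-9 - -12}{125} = \frac{-9 + 12}{125} = \frac{1}{125} \cdot 3 = \frac{3}{125}$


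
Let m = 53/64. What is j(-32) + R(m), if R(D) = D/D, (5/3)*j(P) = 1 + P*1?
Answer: -88/5 ≈ -17.600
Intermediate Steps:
j(P) = ⅗ + 3*P/5 (j(P) = 3*(1 + P*1)/5 = 3*(1 + P)/5 = ⅗ + 3*P/5)
m = 53/64 (m = 53*(1/64) = 53/64 ≈ 0.82813)
R(D) = 1
j(-32) + R(m) = (⅗ + (⅗)*(-32)) + 1 = (⅗ - 96/5) + 1 = -93/5 + 1 = -88/5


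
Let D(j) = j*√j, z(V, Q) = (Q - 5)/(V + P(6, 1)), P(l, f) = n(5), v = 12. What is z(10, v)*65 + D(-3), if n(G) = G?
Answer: 91/3 - 3*I*√3 ≈ 30.333 - 5.1962*I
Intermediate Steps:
P(l, f) = 5
z(V, Q) = (-5 + Q)/(5 + V) (z(V, Q) = (Q - 5)/(V + 5) = (-5 + Q)/(5 + V))
D(j) = j^(3/2)
z(10, v)*65 + D(-3) = ((-5 + 12)/(5 + 10))*65 + (-3)^(3/2) = (7/15)*65 - 3*I*√3 = 91/3 - 3*I*√3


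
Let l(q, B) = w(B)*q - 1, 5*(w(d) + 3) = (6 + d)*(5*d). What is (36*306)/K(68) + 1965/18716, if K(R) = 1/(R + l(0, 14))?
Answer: 13813757517/18716 ≈ 7.3807e+5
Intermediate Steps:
w(d) = -3 + d*(6 + d) (w(d) = -3 + ((6 + d)*(5*d))/5 = -3 + (5*d*(6 + d))/5 = -3 + d*(6 + d))
l(q, B) = -1 + q*(-3 + B² + 6*B) (l(q, B) = (-3 + B² + 6*B)*q - 1 = q*(-3 + B² + 6*B) - 1 = -1 + q*(-3 + B² + 6*B))
K(R) = 1/(-1 + R) (K(R) = 1/(R + (-1 + 0*(-3 + 14² + 6*14))) = 1/(R + (-1 + 0*(-3 + 196 + 84))) = 1/(R + (-1 + 0*277)) = 1/(R + (-1 + 0)) = 1/(R - 1) = 1/(-1 + R))
(36*306)/K(68) + 1965/18716 = (36*306)/(1/(-1 + 68)) + 1965/18716 = 11016/(1/67) + 1965*(1/18716) = 11016/(1/67) + 1965/18716 = 11016*67 + 1965/18716 = 738072 + 1965/18716 = 13813757517/18716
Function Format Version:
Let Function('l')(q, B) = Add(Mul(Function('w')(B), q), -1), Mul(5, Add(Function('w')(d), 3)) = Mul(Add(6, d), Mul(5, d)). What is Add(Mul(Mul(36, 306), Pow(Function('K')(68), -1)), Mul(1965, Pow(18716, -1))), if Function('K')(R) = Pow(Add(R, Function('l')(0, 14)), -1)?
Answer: Rational(13813757517, 18716) ≈ 7.3807e+5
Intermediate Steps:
Function('w')(d) = Add(-3, Mul(d, Add(6, d))) (Function('w')(d) = Add(-3, Mul(Rational(1, 5), Mul(Add(6, d), Mul(5, d)))) = Add(-3, Mul(Rational(1, 5), Mul(5, d, Add(6, d)))) = Add(-3, Mul(d, Add(6, d))))
Function('l')(q, B) = Add(-1, Mul(q, Add(-3, Pow(B, 2), Mul(6, B)))) (Function('l')(q, B) = Add(Mul(Add(-3, Pow(B, 2), Mul(6, B)), q), -1) = Add(Mul(q, Add(-3, Pow(B, 2), Mul(6, B))), -1) = Add(-1, Mul(q, Add(-3, Pow(B, 2), Mul(6, B)))))
Function('K')(R) = Pow(Add(-1, R), -1) (Function('K')(R) = Pow(Add(R, Add(-1, Mul(0, Add(-3, Pow(14, 2), Mul(6, 14))))), -1) = Pow(Add(R, Add(-1, Mul(0, Add(-3, 196, 84)))), -1) = Pow(Add(R, Add(-1, Mul(0, 277))), -1) = Pow(Add(R, Add(-1, 0)), -1) = Pow(Add(R, -1), -1) = Pow(Add(-1, R), -1))
Add(Mul(Mul(36, 306), Pow(Function('K')(68), -1)), Mul(1965, Pow(18716, -1))) = Add(Mul(Mul(36, 306), Pow(Pow(Add(-1, 68), -1), -1)), Mul(1965, Pow(18716, -1))) = Add(Mul(11016, Pow(Pow(67, -1), -1)), Mul(1965, Rational(1, 18716))) = Add(Mul(11016, Pow(Rational(1, 67), -1)), Rational(1965, 18716)) = Add(Mul(11016, 67), Rational(1965, 18716)) = Add(738072, Rational(1965, 18716)) = Rational(13813757517, 18716)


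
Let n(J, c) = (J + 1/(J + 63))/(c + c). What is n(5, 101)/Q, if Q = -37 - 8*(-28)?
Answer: 31/233512 ≈ 0.00013276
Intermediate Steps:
n(J, c) = (J + 1/(63 + J))/(2*c) (n(J, c) = (J + 1/(63 + J))/((2*c)) = (J + 1/(63 + J))*(1/(2*c)) = (J + 1/(63 + J))/(2*c))
Q = 187 (Q = -37 + 224 = 187)
n(5, 101)/Q = ((1/2)*(1 + 5**2 + 63*5)/(101*(63 + 5)))/187 = ((1/2)*(1/101)*(1 + 25 + 315)/68)*(1/187) = ((1/2)*(1/101)*(1/68)*341)*(1/187) = (341/13736)*(1/187) = 31/233512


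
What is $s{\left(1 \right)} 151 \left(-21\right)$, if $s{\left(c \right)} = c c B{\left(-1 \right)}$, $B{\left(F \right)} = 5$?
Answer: $-15855$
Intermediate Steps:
$s{\left(c \right)} = 5 c^{2}$ ($s{\left(c \right)} = c c 5 = c^{2} \cdot 5 = 5 c^{2}$)
$s{\left(1 \right)} 151 \left(-21\right) = 5 \cdot 1^{2} \cdot 151 \left(-21\right) = 5 \cdot 1 \cdot 151 \left(-21\right) = 5 \cdot 151 \left(-21\right) = 755 \left(-21\right) = -15855$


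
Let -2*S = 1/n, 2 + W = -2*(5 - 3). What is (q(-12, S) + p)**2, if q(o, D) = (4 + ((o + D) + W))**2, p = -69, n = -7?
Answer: 600299001/38416 ≈ 15626.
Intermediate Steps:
W = -6 (W = -2 - 2*(5 - 3) = -2 - 2*2 = -2 - 4 = -6)
S = 1/14 (S = -1/2/(-7) = -1/2*(-1/7) = 1/14 ≈ 0.071429)
q(o, D) = (-2 + D + o)**2 (q(o, D) = (4 + ((o + D) - 6))**2 = (4 + ((D + o) - 6))**2 = (4 + (-6 + D + o))**2 = (-2 + D + o)**2)
(q(-12, S) + p)**2 = ((-2 + 1/14 - 12)**2 - 69)**2 = ((-195/14)**2 - 69)**2 = (38025/196 - 69)**2 = (24501/196)**2 = 600299001/38416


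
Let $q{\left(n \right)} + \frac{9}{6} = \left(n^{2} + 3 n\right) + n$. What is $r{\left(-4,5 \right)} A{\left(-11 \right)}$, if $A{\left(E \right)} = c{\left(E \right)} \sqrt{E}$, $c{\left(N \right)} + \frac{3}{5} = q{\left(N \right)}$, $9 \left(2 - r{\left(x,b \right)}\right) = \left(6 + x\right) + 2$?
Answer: $\frac{5243 i \sqrt{11}}{45} \approx 386.42 i$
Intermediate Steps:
$r{\left(x,b \right)} = \frac{10}{9} - \frac{x}{9}$ ($r{\left(x,b \right)} = 2 - \frac{\left(6 + x\right) + 2}{9} = 2 - \frac{8 + x}{9} = 2 - \left(\frac{8}{9} + \frac{x}{9}\right) = \frac{10}{9} - \frac{x}{9}$)
$q{\left(n \right)} = - \frac{3}{2} + n^{2} + 4 n$ ($q{\left(n \right)} = - \frac{3}{2} + \left(\left(n^{2} + 3 n\right) + n\right) = - \frac{3}{2} + \left(n^{2} + 4 n\right) = - \frac{3}{2} + n^{2} + 4 n$)
$c{\left(N \right)} = - \frac{21}{10} + N^{2} + 4 N$ ($c{\left(N \right)} = - \frac{3}{5} + \left(- \frac{3}{2} + N^{2} + 4 N\right) = - \frac{21}{10} + N^{2} + 4 N$)
$A{\left(E \right)} = \sqrt{E} \left(- \frac{21}{10} + E^{2} + 4 E\right)$ ($A{\left(E \right)} = \left(- \frac{21}{10} + E^{2} + 4 E\right) \sqrt{E} = \sqrt{E} \left(- \frac{21}{10} + E^{2} + 4 E\right)$)
$r{\left(-4,5 \right)} A{\left(-11 \right)} = \left(\frac{10}{9} - - \frac{4}{9}\right) \sqrt{-11} \left(- \frac{21}{10} + \left(-11\right)^{2} + 4 \left(-11\right)\right) = \left(\frac{10}{9} + \frac{4}{9}\right) i \sqrt{11} \left(- \frac{21}{10} + 121 - 44\right) = \frac{14 i \sqrt{11} \cdot \frac{749}{10}}{9} = \frac{14 \frac{749 i \sqrt{11}}{10}}{9} = \frac{5243 i \sqrt{11}}{45}$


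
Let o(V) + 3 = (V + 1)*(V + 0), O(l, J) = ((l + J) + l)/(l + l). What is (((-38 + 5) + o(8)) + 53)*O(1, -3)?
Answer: -89/2 ≈ -44.500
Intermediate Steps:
O(l, J) = (J + 2*l)/(2*l) (O(l, J) = ((J + l) + l)/((2*l)) = (J + 2*l)*(1/(2*l)) = (J + 2*l)/(2*l))
o(V) = -3 + V*(1 + V) (o(V) = -3 + (V + 1)*(V + 0) = -3 + (1 + V)*V = -3 + V*(1 + V))
(((-38 + 5) + o(8)) + 53)*O(1, -3) = (((-38 + 5) + (-3 + 8 + 8²)) + 53)*((1 + (½)*(-3))/1) = ((-33 + (-3 + 8 + 64)) + 53)*(1*(1 - 3/2)) = ((-33 + 69) + 53)*(1*(-½)) = (36 + 53)*(-½) = 89*(-½) = -89/2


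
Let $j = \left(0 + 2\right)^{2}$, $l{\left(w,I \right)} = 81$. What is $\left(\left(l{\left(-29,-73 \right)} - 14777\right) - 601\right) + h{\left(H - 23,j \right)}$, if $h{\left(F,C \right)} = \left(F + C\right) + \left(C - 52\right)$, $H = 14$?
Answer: $-15350$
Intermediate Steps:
$j = 4$ ($j = 2^{2} = 4$)
$h{\left(F,C \right)} = -52 + F + 2 C$ ($h{\left(F,C \right)} = \left(C + F\right) + \left(C - 52\right) = \left(C + F\right) + \left(-52 + C\right) = -52 + F + 2 C$)
$\left(\left(l{\left(-29,-73 \right)} - 14777\right) - 601\right) + h{\left(H - 23,j \right)} = \left(\left(81 - 14777\right) - 601\right) + \left(-52 + \left(14 - 23\right) + 2 \cdot 4\right) = \left(-14696 - 601\right) + \left(-52 + \left(14 - 23\right) + 8\right) = -15297 - 53 = -15350$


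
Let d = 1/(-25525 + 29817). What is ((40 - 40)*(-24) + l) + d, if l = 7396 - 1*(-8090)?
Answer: 66465913/4292 ≈ 15486.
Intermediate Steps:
d = 1/4292 ≈ 0.00023299
l = 15486 (l = 7396 + 8090 = 15486)
((40 - 40)*(-24) + l) + d = ((40 - 40)*(-24) + 15486) + 1/4292 = (0*(-24) + 15486) + 1/4292 = (0 + 15486) + 1/4292 = 15486 + 1/4292 = 66465913/4292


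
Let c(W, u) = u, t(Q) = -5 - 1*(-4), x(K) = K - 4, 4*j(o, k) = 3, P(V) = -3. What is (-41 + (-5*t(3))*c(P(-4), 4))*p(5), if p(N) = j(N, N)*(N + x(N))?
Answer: -189/2 ≈ -94.500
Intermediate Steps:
j(o, k) = ¾ (j(o, k) = (¼)*3 = ¾)
x(K) = -4 + K
t(Q) = -1 (t(Q) = -5 + 4 = -1)
p(N) = -3 + 3*N/2 (p(N) = 3*(N + (-4 + N))/4 = 3*(-4 + 2*N)/4 = -3 + 3*N/2)
(-41 + (-5*t(3))*c(P(-4), 4))*p(5) = (-41 - 5*(-1)*4)*(-3 + (3/2)*5) = (-41 + 5*4)*(-3 + 15/2) = (-41 + 20)*(9/2) = -21*9/2 = -189/2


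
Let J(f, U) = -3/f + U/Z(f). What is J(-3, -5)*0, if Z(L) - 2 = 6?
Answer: 0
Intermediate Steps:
Z(L) = 8 (Z(L) = 2 + 6 = 8)
J(f, U) = -3/f + U/8
J(-3, -5)*0 = (-3/(-3) + (1/8)*(-5))*0 = (-3*(-1/3) - 5/8)*0 = (1 - 5/8)*0 = (3/8)*0 = 0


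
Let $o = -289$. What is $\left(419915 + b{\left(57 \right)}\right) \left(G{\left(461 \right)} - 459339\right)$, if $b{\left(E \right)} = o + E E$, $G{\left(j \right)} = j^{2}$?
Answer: $-104373161750$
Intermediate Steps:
$b{\left(E \right)} = -289 + E^{2}$ ($b{\left(E \right)} = -289 + E E = -289 + E^{2}$)
$\left(419915 + b{\left(57 \right)}\right) \left(G{\left(461 \right)} - 459339\right) = \left(419915 - \left(289 - 57^{2}\right)\right) \left(461^{2} - 459339\right) = \left(419915 + \left(-289 + 3249\right)\right) \left(212521 - 459339\right) = \left(419915 + 2960\right) \left(-246818\right) = 422875 \left(-246818\right) = -104373161750$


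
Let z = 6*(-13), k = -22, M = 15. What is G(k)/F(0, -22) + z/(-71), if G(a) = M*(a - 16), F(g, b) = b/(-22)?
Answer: -40392/71 ≈ -568.90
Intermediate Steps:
F(g, b) = -b/22 (F(g, b) = b*(-1/22) = -b/22)
G(a) = -240 + 15*a (G(a) = 15*(a - 16) = 15*(-16 + a) = -240 + 15*a)
z = -78
G(k)/F(0, -22) + z/(-71) = (-240 + 15*(-22))/((-1/22*(-22))) - 78/(-71) = (-240 - 330)/1 - 78*(-1/71) = -570*1 + 78/71 = -570 + 78/71 = -40392/71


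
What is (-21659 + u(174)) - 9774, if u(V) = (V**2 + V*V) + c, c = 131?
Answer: 29250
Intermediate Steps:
u(V) = 131 + 2*V**2 (u(V) = (V**2 + V*V) + 131 = (V**2 + V**2) + 131 = 2*V**2 + 131 = 131 + 2*V**2)
(-21659 + u(174)) - 9774 = (-21659 + (131 + 2*174**2)) - 9774 = (-21659 + (131 + 2*30276)) - 9774 = (-21659 + (131 + 60552)) - 9774 = (-21659 + 60683) - 9774 = 39024 - 9774 = 29250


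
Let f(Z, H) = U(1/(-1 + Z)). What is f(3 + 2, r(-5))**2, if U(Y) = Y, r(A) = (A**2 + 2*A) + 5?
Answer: 1/16 ≈ 0.062500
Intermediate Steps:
r(A) = 5 + A**2 + 2*A
f(Z, H) = 1/(-1 + Z)
f(3 + 2, r(-5))**2 = (1/(-1 + (3 + 2)))**2 = (1/(-1 + 5))**2 = (1/4)**2 = 1/16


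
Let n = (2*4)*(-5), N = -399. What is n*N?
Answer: 15960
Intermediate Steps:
n = -40 (n = 8*(-5) = -40)
n*N = -40*(-399) = 15960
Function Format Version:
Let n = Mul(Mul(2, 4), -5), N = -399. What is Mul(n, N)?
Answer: 15960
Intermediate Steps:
n = -40 (n = Mul(8, -5) = -40)
Mul(n, N) = Mul(-40, -399) = 15960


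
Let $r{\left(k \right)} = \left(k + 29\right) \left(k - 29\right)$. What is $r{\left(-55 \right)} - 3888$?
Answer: $-1704$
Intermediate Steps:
$r{\left(k \right)} = \left(-29 + k\right) \left(29 + k\right)$ ($r{\left(k \right)} = \left(29 + k\right) \left(-29 + k\right) = \left(-29 + k\right) \left(29 + k\right)$)
$r{\left(-55 \right)} - 3888 = \left(-841 + \left(-55\right)^{2}\right) - 3888 = \left(-841 + 3025\right) - 3888 = 2184 - 3888 = -1704$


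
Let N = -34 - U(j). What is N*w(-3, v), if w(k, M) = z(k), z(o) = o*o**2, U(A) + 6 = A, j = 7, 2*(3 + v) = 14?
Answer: 945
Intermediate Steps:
v = 4 (v = -3 + (1/2)*14 = -3 + 7 = 4)
U(A) = -6 + A
z(o) = o**3
w(k, M) = k**3
N = -35 (N = -34 - (-6 + 7) = -34 - 1*1 = -34 - 1 = -35)
N*w(-3, v) = -35*(-3)**3 = -35*(-27) = 945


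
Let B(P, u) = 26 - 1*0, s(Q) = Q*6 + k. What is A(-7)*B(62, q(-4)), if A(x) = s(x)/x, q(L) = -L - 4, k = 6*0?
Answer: 156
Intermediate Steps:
k = 0
s(Q) = 6*Q (s(Q) = Q*6 + 0 = 6*Q + 0 = 6*Q)
q(L) = -4 - L
B(P, u) = 26 (B(P, u) = 26 + 0 = 26)
A(x) = 6 (A(x) = (6*x)/x = 6)
A(-7)*B(62, q(-4)) = 6*26 = 156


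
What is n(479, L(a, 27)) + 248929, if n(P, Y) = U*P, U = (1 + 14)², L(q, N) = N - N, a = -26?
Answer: 356704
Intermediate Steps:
L(q, N) = 0
U = 225 (U = 15² = 225)
n(P, Y) = 225*P
n(479, L(a, 27)) + 248929 = 225*479 + 248929 = 107775 + 248929 = 356704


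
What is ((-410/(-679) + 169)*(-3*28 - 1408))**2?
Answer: 29522185251724944/461041 ≈ 6.4034e+10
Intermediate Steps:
((-410/(-679) + 169)*(-3*28 - 1408))**2 = ((-410*(-1/679) + 169)*(-84 - 1408))**2 = ((410/679 + 169)*(-1492))**2 = ((115161/679)*(-1492))**2 = (-171820212/679)**2 = 29522185251724944/461041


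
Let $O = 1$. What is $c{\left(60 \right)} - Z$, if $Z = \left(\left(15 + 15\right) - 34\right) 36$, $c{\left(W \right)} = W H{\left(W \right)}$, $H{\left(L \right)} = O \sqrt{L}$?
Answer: $144 + 120 \sqrt{15} \approx 608.76$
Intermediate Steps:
$H{\left(L \right)} = \sqrt{L}$ ($H{\left(L \right)} = 1 \sqrt{L} = \sqrt{L}$)
$c{\left(W \right)} = W^{\frac{3}{2}}$ ($c{\left(W \right)} = W \sqrt{W} = W^{\frac{3}{2}}$)
$Z = -144$ ($Z = \left(30 - 34\right) 36 = \left(-4\right) 36 = -144$)
$c{\left(60 \right)} - Z = 60^{\frac{3}{2}} - -144 = 120 \sqrt{15} + 144 = 144 + 120 \sqrt{15}$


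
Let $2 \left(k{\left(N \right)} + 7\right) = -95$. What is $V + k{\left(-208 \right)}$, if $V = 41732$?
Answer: $\frac{83355}{2} \approx 41678.0$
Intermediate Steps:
$k{\left(N \right)} = - \frac{109}{2}$ ($k{\left(N \right)} = -7 + \frac{1}{2} \left(-95\right) = -7 - \frac{95}{2} = - \frac{109}{2}$)
$V + k{\left(-208 \right)} = 41732 - \frac{109}{2} = \frac{83355}{2}$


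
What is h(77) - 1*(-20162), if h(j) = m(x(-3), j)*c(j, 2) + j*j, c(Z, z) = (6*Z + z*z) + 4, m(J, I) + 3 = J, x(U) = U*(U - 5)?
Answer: 35961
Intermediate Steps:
x(U) = U*(-5 + U)
m(J, I) = -3 + J
c(Z, z) = 4 + z**2 + 6*Z (c(Z, z) = (6*Z + z**2) + 4 = (z**2 + 6*Z) + 4 = 4 + z**2 + 6*Z)
h(j) = 168 + j**2 + 126*j (h(j) = (-3 - 3*(-5 - 3))*(4 + 2**2 + 6*j) + j*j = (-3 - 3*(-8))*(4 + 4 + 6*j) + j**2 = (-3 + 24)*(8 + 6*j) + j**2 = 21*(8 + 6*j) + j**2 = (168 + 126*j) + j**2 = 168 + j**2 + 126*j)
h(77) - 1*(-20162) = (168 + 77**2 + 126*77) - 1*(-20162) = (168 + 5929 + 9702) + 20162 = 15799 + 20162 = 35961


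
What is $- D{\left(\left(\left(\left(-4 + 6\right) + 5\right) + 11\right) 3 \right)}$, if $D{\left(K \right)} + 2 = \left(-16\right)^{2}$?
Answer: $-254$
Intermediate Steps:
$D{\left(K \right)} = 254$ ($D{\left(K \right)} = -2 + \left(-16\right)^{2} = -2 + 256 = 254$)
$- D{\left(\left(\left(\left(-4 + 6\right) + 5\right) + 11\right) 3 \right)} = \left(-1\right) 254 = -254$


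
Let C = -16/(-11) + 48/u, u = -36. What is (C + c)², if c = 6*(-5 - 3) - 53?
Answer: 11082241/1089 ≈ 10177.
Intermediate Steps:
c = -101 (c = 6*(-8) - 53 = -48 - 53 = -101)
C = 4/33 (C = -16/(-11) + 48/(-36) = -16*(-1/11) + 48*(-1/36) = 16/11 - 4/3 = 4/33 ≈ 0.12121)
(C + c)² = (4/33 - 101)² = (-3329/33)² = 11082241/1089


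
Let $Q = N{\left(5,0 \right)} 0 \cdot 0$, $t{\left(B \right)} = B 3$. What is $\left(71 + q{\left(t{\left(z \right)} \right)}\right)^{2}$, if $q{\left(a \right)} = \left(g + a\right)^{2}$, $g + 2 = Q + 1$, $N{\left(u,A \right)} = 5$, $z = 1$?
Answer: $5625$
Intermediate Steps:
$t{\left(B \right)} = 3 B$
$Q = 0$ ($Q = 5 \cdot 0 \cdot 0 = 0 \cdot 0 = 0$)
$g = -1$ ($g = -2 + \left(0 + 1\right) = -2 + 1 = -1$)
$q{\left(a \right)} = \left(-1 + a\right)^{2}$
$\left(71 + q{\left(t{\left(z \right)} \right)}\right)^{2} = \left(71 + \left(-1 + 3 \cdot 1\right)^{2}\right)^{2} = \left(71 + \left(-1 + 3\right)^{2}\right)^{2} = \left(71 + 2^{2}\right)^{2} = \left(71 + 4\right)^{2} = 75^{2} = 5625$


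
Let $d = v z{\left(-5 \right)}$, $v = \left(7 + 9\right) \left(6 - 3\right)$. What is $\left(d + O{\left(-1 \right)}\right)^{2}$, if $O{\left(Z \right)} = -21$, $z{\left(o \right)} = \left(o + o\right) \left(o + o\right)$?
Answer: $22838841$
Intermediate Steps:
$z{\left(o \right)} = 4 o^{2}$ ($z{\left(o \right)} = 2 o 2 o = 4 o^{2}$)
$v = 48$ ($v = 16 \cdot 3 = 48$)
$d = 4800$ ($d = 48 \cdot 4 \left(-5\right)^{2} = 48 \cdot 4 \cdot 25 = 48 \cdot 100 = 4800$)
$\left(d + O{\left(-1 \right)}\right)^{2} = \left(4800 - 21\right)^{2} = 4779^{2} = 22838841$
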